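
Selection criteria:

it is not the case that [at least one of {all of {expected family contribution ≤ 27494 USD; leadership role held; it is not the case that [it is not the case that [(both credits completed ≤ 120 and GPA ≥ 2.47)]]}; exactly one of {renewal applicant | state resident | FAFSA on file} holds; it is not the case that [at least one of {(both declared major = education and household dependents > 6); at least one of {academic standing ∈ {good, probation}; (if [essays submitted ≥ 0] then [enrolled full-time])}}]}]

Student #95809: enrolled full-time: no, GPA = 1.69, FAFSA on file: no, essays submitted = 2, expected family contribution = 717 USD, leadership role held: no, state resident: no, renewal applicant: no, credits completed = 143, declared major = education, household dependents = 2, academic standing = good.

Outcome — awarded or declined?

Awarded

Atomic conditions:
  expected family contribution ≤ 27494 USD: 717 ≤ 27494 is true
  leadership role held: no → false
  credits completed ≤ 120: 143 ≤ 120 is false
  GPA ≥ 2.47: 1.69 ≥ 2.47 is false
  renewal applicant: no → false
  state resident: no → false
  FAFSA on file: no → false
  declared major = education: education == education is true
  household dependents > 6: 2 > 6 is false
  academic standing ∈ {good, probation}: good is in the set → true
  essays submitted ≥ 0: 2 ≥ 0 is true
  enrolled full-time: no → false
Combine:
[1.1.3.1.1] false AND false = false
[1.1.3.1] NOT false = true
[1.1.3] NOT true = false
[1.1] true AND false AND false = false
[1.2] exactly-one(false, false, false) = false
[1.3.1.1] true AND false = false
[1.3.1.2.2] true → false = false
[1.3.1.2] true OR false = true
[1.3.1] false OR true = true
[1.3] NOT true = false
[1] false OR false OR false = false
[root] NOT false = true
Overall: true → awarded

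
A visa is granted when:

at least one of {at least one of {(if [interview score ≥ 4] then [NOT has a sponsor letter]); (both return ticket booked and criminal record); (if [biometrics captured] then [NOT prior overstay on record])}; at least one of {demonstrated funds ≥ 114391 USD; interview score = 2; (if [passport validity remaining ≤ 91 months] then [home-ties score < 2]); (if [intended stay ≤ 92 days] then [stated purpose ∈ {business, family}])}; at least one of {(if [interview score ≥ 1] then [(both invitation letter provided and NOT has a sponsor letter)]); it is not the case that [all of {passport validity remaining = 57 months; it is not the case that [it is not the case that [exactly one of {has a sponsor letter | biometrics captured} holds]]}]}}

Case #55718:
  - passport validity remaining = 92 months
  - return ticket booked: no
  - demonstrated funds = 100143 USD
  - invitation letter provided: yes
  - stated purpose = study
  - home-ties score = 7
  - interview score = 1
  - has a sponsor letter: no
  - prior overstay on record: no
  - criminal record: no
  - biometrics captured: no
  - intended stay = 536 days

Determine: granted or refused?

Atomic conditions:
  interview score ≥ 4: 1 ≥ 4 is false
  NOT has a sponsor letter: no → true
  return ticket booked: no → false
  criminal record: no → false
  biometrics captured: no → false
  NOT prior overstay on record: no → true
  demonstrated funds ≥ 114391 USD: 100143 ≥ 114391 is false
  interview score = 2: 1 == 2 is false
  passport validity remaining ≤ 91 months: 92 ≤ 91 is false
  home-ties score < 2: 7 < 2 is false
  intended stay ≤ 92 days: 536 ≤ 92 is false
  stated purpose ∈ {business, family}: study is not in the set → false
  interview score ≥ 1: 1 ≥ 1 is true
  invitation letter provided: yes → true
  passport validity remaining = 57 months: 92 == 57 is false
  has a sponsor letter: no → false
Combine:
[1.1] false → true (antecedent false ⇒ implication holds) = true
[1.2] false AND false = false
[1.3] false → true (antecedent false ⇒ implication holds) = true
[1] true OR false OR true = true
[2.3] false → false (antecedent false ⇒ implication holds) = true
[2.4] false → false (antecedent false ⇒ implication holds) = true
[2] false OR false OR true OR true = true
[3.1.2] true AND true = true
[3.1] true → true = true
[3.2.1.2.1.1] exactly-one(false, false) = false
[3.2.1.2.1] NOT false = true
[3.2.1.2] NOT true = false
[3.2.1] false AND false = false
[3.2] NOT false = true
[3] true OR true = true
[root] true OR true OR true = true
Overall: true → granted

Granted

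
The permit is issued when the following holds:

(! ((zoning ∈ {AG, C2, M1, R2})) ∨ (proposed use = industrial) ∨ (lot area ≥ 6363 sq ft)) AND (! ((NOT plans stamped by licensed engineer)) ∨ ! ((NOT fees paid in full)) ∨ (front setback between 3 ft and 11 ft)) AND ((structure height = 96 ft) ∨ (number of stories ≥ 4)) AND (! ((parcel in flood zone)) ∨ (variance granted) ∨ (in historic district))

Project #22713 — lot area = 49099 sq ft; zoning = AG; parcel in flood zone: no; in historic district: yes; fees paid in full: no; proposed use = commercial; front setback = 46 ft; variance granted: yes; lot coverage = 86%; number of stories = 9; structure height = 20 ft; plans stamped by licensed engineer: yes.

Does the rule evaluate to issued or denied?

Issued

Atomic conditions:
  zoning ∈ {AG, C2, M1, R2}: AG is in the set → true
  proposed use = industrial: commercial == industrial is false
  lot area ≥ 6363 sq ft: 49099 ≥ 6363 is true
  NOT plans stamped by licensed engineer: yes → false
  NOT fees paid in full: no → true
  front setback between 3 ft and 11 ft: 46 in [3, 11] is false
  structure height = 96 ft: 20 == 96 is false
  number of stories ≥ 4: 9 ≥ 4 is true
  parcel in flood zone: no → false
  variance granted: yes → true
  in historic district: yes → true
Combine:
[1.1] NOT true = false
[1] false OR false OR true = true
[2.1] NOT false = true
[2.2] NOT true = false
[2] true OR false OR false = true
[3] false OR true = true
[4.1] NOT false = true
[4] true OR true OR true = true
[root] true AND true AND true AND true = true
Overall: true → issued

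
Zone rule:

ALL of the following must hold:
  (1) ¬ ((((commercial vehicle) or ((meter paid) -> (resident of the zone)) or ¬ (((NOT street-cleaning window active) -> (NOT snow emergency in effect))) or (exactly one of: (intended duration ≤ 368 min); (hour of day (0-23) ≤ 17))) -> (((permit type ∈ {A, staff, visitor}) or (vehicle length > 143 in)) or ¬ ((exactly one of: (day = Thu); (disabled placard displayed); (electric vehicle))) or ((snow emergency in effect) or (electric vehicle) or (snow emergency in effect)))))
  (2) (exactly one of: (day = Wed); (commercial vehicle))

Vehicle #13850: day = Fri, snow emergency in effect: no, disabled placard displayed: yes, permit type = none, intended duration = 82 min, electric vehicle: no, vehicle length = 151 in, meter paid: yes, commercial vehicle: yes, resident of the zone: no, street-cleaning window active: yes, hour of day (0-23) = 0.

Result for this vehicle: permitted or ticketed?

Atomic conditions:
  commercial vehicle: yes → true
  meter paid: yes → true
  resident of the zone: no → false
  NOT street-cleaning window active: yes → false
  NOT snow emergency in effect: no → true
  intended duration ≤ 368 min: 82 ≤ 368 is true
  hour of day (0-23) ≤ 17: 0 ≤ 17 is true
  permit type ∈ {A, staff, visitor}: none is not in the set → false
  vehicle length > 143 in: 151 > 143 is true
  day = Thu: Fri == Thu is false
  disabled placard displayed: yes → true
  electric vehicle: no → false
  snow emergency in effect: no → false
  day = Wed: Fri == Wed is false
Combine:
[1.1.1.2] true → false = false
[1.1.1.3.1] false → true (antecedent false ⇒ implication holds) = true
[1.1.1.3] NOT true = false
[1.1.1.4] exactly-one(true, true) = false
[1.1.1] true OR false OR false OR false = true
[1.1.2.1] false OR true = true
[1.1.2.2.1] exactly-one(false, true, false) = true
[1.1.2.2] NOT true = false
[1.1.2.3] false OR false OR false = false
[1.1.2] true OR false OR false = true
[1.1] true → true = true
[1] NOT true = false
[2] exactly-one(false, true) = true
[root] false AND true = false
Overall: false → ticketed

Ticketed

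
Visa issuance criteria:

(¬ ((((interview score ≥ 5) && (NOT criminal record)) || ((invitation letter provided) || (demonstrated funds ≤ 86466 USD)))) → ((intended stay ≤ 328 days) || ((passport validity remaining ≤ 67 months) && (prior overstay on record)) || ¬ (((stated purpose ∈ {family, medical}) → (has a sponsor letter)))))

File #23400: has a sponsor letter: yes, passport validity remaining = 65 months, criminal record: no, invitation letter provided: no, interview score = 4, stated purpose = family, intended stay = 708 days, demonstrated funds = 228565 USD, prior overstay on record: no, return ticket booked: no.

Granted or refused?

Atomic conditions:
  interview score ≥ 5: 4 ≥ 5 is false
  NOT criminal record: no → true
  invitation letter provided: no → false
  demonstrated funds ≤ 86466 USD: 228565 ≤ 86466 is false
  intended stay ≤ 328 days: 708 ≤ 328 is false
  passport validity remaining ≤ 67 months: 65 ≤ 67 is true
  prior overstay on record: no → false
  stated purpose ∈ {family, medical}: family is in the set → true
  has a sponsor letter: yes → true
Combine:
[1.1.1] false AND true = false
[1.1.2] false OR false = false
[1.1] false OR false = false
[1] NOT false = true
[2.2] true AND false = false
[2.3.1] true → true = true
[2.3] NOT true = false
[2] false OR false OR false = false
[root] true → false = false
Overall: false → refused

Refused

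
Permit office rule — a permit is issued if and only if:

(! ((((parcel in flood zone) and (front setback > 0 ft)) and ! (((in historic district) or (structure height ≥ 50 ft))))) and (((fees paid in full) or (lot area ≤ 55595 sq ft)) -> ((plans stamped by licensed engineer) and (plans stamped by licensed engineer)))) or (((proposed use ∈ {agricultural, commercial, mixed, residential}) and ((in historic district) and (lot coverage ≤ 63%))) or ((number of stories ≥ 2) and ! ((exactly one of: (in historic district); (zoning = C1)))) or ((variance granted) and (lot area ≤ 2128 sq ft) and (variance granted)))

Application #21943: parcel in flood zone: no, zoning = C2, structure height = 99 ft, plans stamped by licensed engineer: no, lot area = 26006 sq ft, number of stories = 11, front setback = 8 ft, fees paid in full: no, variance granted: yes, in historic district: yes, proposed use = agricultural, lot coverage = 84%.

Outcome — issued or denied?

Atomic conditions:
  parcel in flood zone: no → false
  front setback > 0 ft: 8 > 0 is true
  in historic district: yes → true
  structure height ≥ 50 ft: 99 ≥ 50 is true
  fees paid in full: no → false
  lot area ≤ 55595 sq ft: 26006 ≤ 55595 is true
  plans stamped by licensed engineer: no → false
  proposed use ∈ {agricultural, commercial, mixed, residential}: agricultural is in the set → true
  lot coverage ≤ 63%: 84 ≤ 63 is false
  number of stories ≥ 2: 11 ≥ 2 is true
  zoning = C1: C2 == C1 is false
  variance granted: yes → true
  lot area ≤ 2128 sq ft: 26006 ≤ 2128 is false
Combine:
[1.1.1.1] false AND true = false
[1.1.1.2.1] true OR true = true
[1.1.1.2] NOT true = false
[1.1.1] false AND false = false
[1.1] NOT false = true
[1.2.1] false OR true = true
[1.2.2] false AND false = false
[1.2] true → false = false
[1] true AND false = false
[2.1.2] true AND false = false
[2.1] true AND false = false
[2.2.2.1] exactly-one(true, false) = true
[2.2.2] NOT true = false
[2.2] true AND false = false
[2.3] true AND false AND true = false
[2] false OR false OR false = false
[root] false OR false = false
Overall: false → denied

Denied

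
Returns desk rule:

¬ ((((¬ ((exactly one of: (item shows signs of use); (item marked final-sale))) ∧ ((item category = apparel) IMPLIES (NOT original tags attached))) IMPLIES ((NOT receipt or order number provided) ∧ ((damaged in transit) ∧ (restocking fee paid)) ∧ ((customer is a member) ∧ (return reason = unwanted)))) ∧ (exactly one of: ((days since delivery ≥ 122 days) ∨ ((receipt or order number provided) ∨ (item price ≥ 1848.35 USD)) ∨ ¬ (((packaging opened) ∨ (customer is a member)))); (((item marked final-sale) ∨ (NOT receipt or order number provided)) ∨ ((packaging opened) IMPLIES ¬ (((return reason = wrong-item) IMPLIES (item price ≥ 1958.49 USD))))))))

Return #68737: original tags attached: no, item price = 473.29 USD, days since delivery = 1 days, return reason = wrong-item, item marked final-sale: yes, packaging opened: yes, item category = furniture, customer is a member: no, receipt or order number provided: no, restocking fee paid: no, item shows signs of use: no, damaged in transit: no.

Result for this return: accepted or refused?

Refused

Atomic conditions:
  item shows signs of use: no → false
  item marked final-sale: yes → true
  item category = apparel: furniture == apparel is false
  NOT original tags attached: no → true
  NOT receipt or order number provided: no → true
  damaged in transit: no → false
  restocking fee paid: no → false
  customer is a member: no → false
  return reason = unwanted: wrong-item == unwanted is false
  days since delivery ≥ 122 days: 1 ≥ 122 is false
  receipt or order number provided: no → false
  item price ≥ 1848.35 USD: 473.29 ≥ 1848.35 is false
  packaging opened: yes → true
  return reason = wrong-item: wrong-item == wrong-item is true
  item price ≥ 1958.49 USD: 473.29 ≥ 1958.49 is false
Combine:
[1.1.1.1.1] exactly-one(false, true) = true
[1.1.1.1] NOT true = false
[1.1.1.2] false → true (antecedent false ⇒ implication holds) = true
[1.1.1] false AND true = false
[1.1.2.2] false AND false = false
[1.1.2.3] false AND false = false
[1.1.2] true AND false AND false = false
[1.1] false → false (antecedent false ⇒ implication holds) = true
[1.2.1.2] false OR false = false
[1.2.1.3.1] true OR false = true
[1.2.1.3] NOT true = false
[1.2.1] false OR false OR false = false
[1.2.2.1] true OR true = true
[1.2.2.2.2.1] true → false = false
[1.2.2.2.2] NOT false = true
[1.2.2.2] true → true = true
[1.2.2] true OR true = true
[1.2] exactly-one(false, true) = true
[1] true AND true = true
[root] NOT true = false
Overall: false → refused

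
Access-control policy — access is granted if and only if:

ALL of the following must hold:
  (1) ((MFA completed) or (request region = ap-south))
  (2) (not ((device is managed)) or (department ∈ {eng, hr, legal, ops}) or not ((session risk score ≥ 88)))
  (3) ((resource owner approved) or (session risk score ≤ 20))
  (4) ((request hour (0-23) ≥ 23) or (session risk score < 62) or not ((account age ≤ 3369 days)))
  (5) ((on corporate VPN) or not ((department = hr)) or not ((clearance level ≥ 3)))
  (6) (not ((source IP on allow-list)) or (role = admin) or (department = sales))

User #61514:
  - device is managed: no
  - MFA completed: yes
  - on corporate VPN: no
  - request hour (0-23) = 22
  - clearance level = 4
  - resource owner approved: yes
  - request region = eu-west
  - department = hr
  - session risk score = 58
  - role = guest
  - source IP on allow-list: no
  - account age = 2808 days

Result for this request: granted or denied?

Atomic conditions:
  MFA completed: yes → true
  request region = ap-south: eu-west == ap-south is false
  device is managed: no → false
  department ∈ {eng, hr, legal, ops}: hr is in the set → true
  session risk score ≥ 88: 58 ≥ 88 is false
  resource owner approved: yes → true
  session risk score ≤ 20: 58 ≤ 20 is false
  request hour (0-23) ≥ 23: 22 ≥ 23 is false
  session risk score < 62: 58 < 62 is true
  account age ≤ 3369 days: 2808 ≤ 3369 is true
  on corporate VPN: no → false
  department = hr: hr == hr is true
  clearance level ≥ 3: 4 ≥ 3 is true
  source IP on allow-list: no → false
  role = admin: guest == admin is false
  department = sales: hr == sales is false
Combine:
[1] true OR false = true
[2.1] NOT false = true
[2.3] NOT false = true
[2] true OR true OR true = true
[3] true OR false = true
[4.3] NOT true = false
[4] false OR true OR false = true
[5.2] NOT true = false
[5.3] NOT true = false
[5] false OR false OR false = false
[6.1] NOT false = true
[6] true OR false OR false = true
[root] true AND true AND true AND true AND false AND true = false
Overall: false → denied

Denied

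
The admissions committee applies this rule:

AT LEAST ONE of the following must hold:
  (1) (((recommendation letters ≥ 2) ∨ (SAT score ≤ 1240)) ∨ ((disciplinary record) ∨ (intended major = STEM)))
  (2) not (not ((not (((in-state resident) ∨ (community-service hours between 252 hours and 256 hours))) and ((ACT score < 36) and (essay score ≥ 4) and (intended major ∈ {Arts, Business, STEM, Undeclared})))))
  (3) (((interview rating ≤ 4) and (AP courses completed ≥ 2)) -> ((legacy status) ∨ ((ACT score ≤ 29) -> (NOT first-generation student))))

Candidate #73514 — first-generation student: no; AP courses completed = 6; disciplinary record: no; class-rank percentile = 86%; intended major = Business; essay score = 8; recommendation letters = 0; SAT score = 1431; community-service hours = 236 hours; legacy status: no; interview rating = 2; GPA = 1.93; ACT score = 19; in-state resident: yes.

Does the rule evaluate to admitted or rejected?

Admitted

Atomic conditions:
  recommendation letters ≥ 2: 0 ≥ 2 is false
  SAT score ≤ 1240: 1431 ≤ 1240 is false
  disciplinary record: no → false
  intended major = STEM: Business == STEM is false
  in-state resident: yes → true
  community-service hours between 252 hours and 256 hours: 236 in [252, 256] is false
  ACT score < 36: 19 < 36 is true
  essay score ≥ 4: 8 ≥ 4 is true
  intended major ∈ {Arts, Business, STEM, Undeclared}: Business is in the set → true
  interview rating ≤ 4: 2 ≤ 4 is true
  AP courses completed ≥ 2: 6 ≥ 2 is true
  legacy status: no → false
  ACT score ≤ 29: 19 ≤ 29 is true
  NOT first-generation student: no → true
Combine:
[1.1] false OR false = false
[1.2] false OR false = false
[1] false OR false = false
[2.1.1.1.1] true OR false = true
[2.1.1.1] NOT true = false
[2.1.1.2] true AND true AND true = true
[2.1.1] false AND true = false
[2.1] NOT false = true
[2] NOT true = false
[3.1] true AND true = true
[3.2.2] true → true = true
[3.2] false OR true = true
[3] true → true = true
[root] false OR false OR true = true
Overall: true → admitted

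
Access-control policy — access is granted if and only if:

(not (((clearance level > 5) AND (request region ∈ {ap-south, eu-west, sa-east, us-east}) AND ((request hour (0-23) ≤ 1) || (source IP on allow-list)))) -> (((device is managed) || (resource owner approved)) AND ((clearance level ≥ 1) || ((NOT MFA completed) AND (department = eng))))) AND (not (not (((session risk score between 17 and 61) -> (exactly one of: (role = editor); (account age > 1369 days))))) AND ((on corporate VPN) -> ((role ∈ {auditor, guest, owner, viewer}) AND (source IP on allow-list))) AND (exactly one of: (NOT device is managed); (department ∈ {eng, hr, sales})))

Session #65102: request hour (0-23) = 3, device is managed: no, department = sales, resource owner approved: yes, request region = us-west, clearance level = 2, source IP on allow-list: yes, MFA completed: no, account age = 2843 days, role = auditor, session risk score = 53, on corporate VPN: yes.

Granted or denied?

Atomic conditions:
  clearance level > 5: 2 > 5 is false
  request region ∈ {ap-south, eu-west, sa-east, us-east}: us-west is not in the set → false
  request hour (0-23) ≤ 1: 3 ≤ 1 is false
  source IP on allow-list: yes → true
  device is managed: no → false
  resource owner approved: yes → true
  clearance level ≥ 1: 2 ≥ 1 is true
  NOT MFA completed: no → true
  department = eng: sales == eng is false
  session risk score between 17 and 61: 53 in [17, 61] is true
  role = editor: auditor == editor is false
  account age > 1369 days: 2843 > 1369 is true
  on corporate VPN: yes → true
  role ∈ {auditor, guest, owner, viewer}: auditor is in the set → true
  NOT device is managed: no → true
  department ∈ {eng, hr, sales}: sales is in the set → true
Combine:
[1.1.1.3] false OR true = true
[1.1.1] false AND false AND true = false
[1.1] NOT false = true
[1.2.1] false OR true = true
[1.2.2.2] true AND false = false
[1.2.2] true OR false = true
[1.2] true AND true = true
[1] true → true = true
[2.1.1.1.2] exactly-one(false, true) = true
[2.1.1.1] true → true = true
[2.1.1] NOT true = false
[2.1] NOT false = true
[2.2.2] true AND true = true
[2.2] true → true = true
[2.3] exactly-one(true, true) = false
[2] true AND true AND false = false
[root] true AND false = false
Overall: false → denied

Denied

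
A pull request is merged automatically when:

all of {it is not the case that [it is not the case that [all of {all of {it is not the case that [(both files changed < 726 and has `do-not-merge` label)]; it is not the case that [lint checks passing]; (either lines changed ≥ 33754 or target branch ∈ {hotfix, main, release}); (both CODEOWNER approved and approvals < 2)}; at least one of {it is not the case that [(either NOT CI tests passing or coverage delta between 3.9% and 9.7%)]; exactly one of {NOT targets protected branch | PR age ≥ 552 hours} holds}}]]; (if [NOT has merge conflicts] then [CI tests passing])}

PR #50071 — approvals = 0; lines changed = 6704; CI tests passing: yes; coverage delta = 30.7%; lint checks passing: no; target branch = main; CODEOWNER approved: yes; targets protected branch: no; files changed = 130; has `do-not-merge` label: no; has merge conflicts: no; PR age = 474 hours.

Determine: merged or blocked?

Atomic conditions:
  files changed < 726: 130 < 726 is true
  has `do-not-merge` label: no → false
  lint checks passing: no → false
  lines changed ≥ 33754: 6704 ≥ 33754 is false
  target branch ∈ {hotfix, main, release}: main is in the set → true
  CODEOWNER approved: yes → true
  approvals < 2: 0 < 2 is true
  NOT CI tests passing: yes → false
  coverage delta between 3.9% and 9.7%: 30.7 in [3.9, 9.7] is false
  NOT targets protected branch: no → true
  PR age ≥ 552 hours: 474 ≥ 552 is false
  NOT has merge conflicts: no → true
  CI tests passing: yes → true
Combine:
[1.1.1.1.1.1] true AND false = false
[1.1.1.1.1] NOT false = true
[1.1.1.1.2] NOT false = true
[1.1.1.1.3] false OR true = true
[1.1.1.1.4] true AND true = true
[1.1.1.1] true AND true AND true AND true = true
[1.1.1.2.1.1] false OR false = false
[1.1.1.2.1] NOT false = true
[1.1.1.2.2] exactly-one(true, false) = true
[1.1.1.2] true OR true = true
[1.1.1] true AND true = true
[1.1] NOT true = false
[1] NOT false = true
[2] true → true = true
[root] true AND true = true
Overall: true → merged

Merged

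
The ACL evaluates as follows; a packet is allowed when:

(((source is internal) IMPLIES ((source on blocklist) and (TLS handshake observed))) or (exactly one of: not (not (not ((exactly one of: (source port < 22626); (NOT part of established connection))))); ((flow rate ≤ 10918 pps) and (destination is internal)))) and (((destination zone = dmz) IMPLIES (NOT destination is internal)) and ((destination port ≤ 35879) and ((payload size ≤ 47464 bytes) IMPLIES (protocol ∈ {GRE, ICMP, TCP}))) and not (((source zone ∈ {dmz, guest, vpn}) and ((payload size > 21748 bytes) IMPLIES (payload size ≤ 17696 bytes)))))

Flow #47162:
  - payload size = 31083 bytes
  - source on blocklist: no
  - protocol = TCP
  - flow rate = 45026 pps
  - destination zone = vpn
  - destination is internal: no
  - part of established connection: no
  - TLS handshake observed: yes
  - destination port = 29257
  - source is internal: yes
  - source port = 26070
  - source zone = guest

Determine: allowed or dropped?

Atomic conditions:
  source is internal: yes → true
  source on blocklist: no → false
  TLS handshake observed: yes → true
  source port < 22626: 26070 < 22626 is false
  NOT part of established connection: no → true
  flow rate ≤ 10918 pps: 45026 ≤ 10918 is false
  destination is internal: no → false
  destination zone = dmz: vpn == dmz is false
  NOT destination is internal: no → true
  destination port ≤ 35879: 29257 ≤ 35879 is true
  payload size ≤ 47464 bytes: 31083 ≤ 47464 is true
  protocol ∈ {GRE, ICMP, TCP}: TCP is in the set → true
  source zone ∈ {dmz, guest, vpn}: guest is in the set → true
  payload size > 21748 bytes: 31083 > 21748 is true
  payload size ≤ 17696 bytes: 31083 ≤ 17696 is false
Combine:
[1.1.2] false AND true = false
[1.1] true → false = false
[1.2.1.1.1.1] exactly-one(false, true) = true
[1.2.1.1.1] NOT true = false
[1.2.1.1] NOT false = true
[1.2.1] NOT true = false
[1.2.2] false AND false = false
[1.2] exactly-one(false, false) = false
[1] false OR false = false
[2.1] false → true (antecedent false ⇒ implication holds) = true
[2.2.2] true → true = true
[2.2] true AND true = true
[2.3.1.2] true → false = false
[2.3.1] true AND false = false
[2.3] NOT false = true
[2] true AND true AND true = true
[root] false AND true = false
Overall: false → dropped

Dropped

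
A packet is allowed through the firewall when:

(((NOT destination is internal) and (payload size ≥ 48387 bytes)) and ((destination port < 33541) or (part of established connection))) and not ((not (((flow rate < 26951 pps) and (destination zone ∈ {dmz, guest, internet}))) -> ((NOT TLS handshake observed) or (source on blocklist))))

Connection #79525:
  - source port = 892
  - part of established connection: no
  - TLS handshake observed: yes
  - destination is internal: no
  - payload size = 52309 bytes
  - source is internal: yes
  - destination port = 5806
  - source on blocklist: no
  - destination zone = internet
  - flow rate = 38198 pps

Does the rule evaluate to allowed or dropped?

Allowed

Atomic conditions:
  NOT destination is internal: no → true
  payload size ≥ 48387 bytes: 52309 ≥ 48387 is true
  destination port < 33541: 5806 < 33541 is true
  part of established connection: no → false
  flow rate < 26951 pps: 38198 < 26951 is false
  destination zone ∈ {dmz, guest, internet}: internet is in the set → true
  NOT TLS handshake observed: yes → false
  source on blocklist: no → false
Combine:
[1.1] true AND true = true
[1.2] true OR false = true
[1] true AND true = true
[2.1.1.1] false AND true = false
[2.1.1] NOT false = true
[2.1.2] false OR false = false
[2.1] true → false = false
[2] NOT false = true
[root] true AND true = true
Overall: true → allowed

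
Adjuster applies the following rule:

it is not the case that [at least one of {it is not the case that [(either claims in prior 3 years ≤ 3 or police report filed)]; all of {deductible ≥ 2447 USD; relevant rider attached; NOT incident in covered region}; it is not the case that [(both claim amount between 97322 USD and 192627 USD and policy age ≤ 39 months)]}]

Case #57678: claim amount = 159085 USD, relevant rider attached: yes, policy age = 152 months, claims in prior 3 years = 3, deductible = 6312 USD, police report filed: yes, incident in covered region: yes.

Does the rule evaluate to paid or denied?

Denied

Atomic conditions:
  claims in prior 3 years ≤ 3: 3 ≤ 3 is true
  police report filed: yes → true
  deductible ≥ 2447 USD: 6312 ≥ 2447 is true
  relevant rider attached: yes → true
  NOT incident in covered region: yes → false
  claim amount between 97322 USD and 192627 USD: 159085 in [97322, 192627] is true
  policy age ≤ 39 months: 152 ≤ 39 is false
Combine:
[1.1.1] true OR true = true
[1.1] NOT true = false
[1.2] true AND true AND false = false
[1.3.1] true AND false = false
[1.3] NOT false = true
[1] false OR false OR true = true
[root] NOT true = false
Overall: false → denied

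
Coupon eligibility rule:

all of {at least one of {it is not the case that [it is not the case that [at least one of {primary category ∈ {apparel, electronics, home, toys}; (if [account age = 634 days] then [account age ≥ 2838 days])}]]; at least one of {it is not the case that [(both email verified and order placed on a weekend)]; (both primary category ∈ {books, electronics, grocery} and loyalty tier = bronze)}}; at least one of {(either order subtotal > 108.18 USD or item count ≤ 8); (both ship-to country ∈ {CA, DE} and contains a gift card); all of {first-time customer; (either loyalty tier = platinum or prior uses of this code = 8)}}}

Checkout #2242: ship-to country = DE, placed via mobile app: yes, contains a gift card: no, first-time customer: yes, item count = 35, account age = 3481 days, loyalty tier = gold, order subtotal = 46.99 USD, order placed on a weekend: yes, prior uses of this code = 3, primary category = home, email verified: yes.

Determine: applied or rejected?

Atomic conditions:
  primary category ∈ {apparel, electronics, home, toys}: home is in the set → true
  account age = 634 days: 3481 == 634 is false
  account age ≥ 2838 days: 3481 ≥ 2838 is true
  email verified: yes → true
  order placed on a weekend: yes → true
  primary category ∈ {books, electronics, grocery}: home is not in the set → false
  loyalty tier = bronze: gold == bronze is false
  order subtotal > 108.18 USD: 46.99 > 108.18 is false
  item count ≤ 8: 35 ≤ 8 is false
  ship-to country ∈ {CA, DE}: DE is in the set → true
  contains a gift card: no → false
  first-time customer: yes → true
  loyalty tier = platinum: gold == platinum is false
  prior uses of this code = 8: 3 == 8 is false
Combine:
[1.1.1.1.2] false → true (antecedent false ⇒ implication holds) = true
[1.1.1.1] true OR true = true
[1.1.1] NOT true = false
[1.1] NOT false = true
[1.2.1.1] true AND true = true
[1.2.1] NOT true = false
[1.2.2] false AND false = false
[1.2] false OR false = false
[1] true OR false = true
[2.1] false OR false = false
[2.2] true AND false = false
[2.3.2] false OR false = false
[2.3] true AND false = false
[2] false OR false OR false = false
[root] true AND false = false
Overall: false → rejected

Rejected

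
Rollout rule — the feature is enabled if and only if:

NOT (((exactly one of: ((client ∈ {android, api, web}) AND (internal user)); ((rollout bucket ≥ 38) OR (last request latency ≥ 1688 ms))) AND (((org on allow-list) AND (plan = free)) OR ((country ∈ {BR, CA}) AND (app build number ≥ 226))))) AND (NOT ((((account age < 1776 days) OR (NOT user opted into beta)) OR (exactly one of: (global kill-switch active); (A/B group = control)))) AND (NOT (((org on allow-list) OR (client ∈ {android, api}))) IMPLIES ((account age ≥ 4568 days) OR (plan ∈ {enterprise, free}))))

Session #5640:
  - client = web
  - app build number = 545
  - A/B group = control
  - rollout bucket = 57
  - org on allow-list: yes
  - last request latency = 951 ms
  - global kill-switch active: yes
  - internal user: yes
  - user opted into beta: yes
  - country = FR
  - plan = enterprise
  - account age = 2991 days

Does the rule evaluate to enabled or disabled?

Atomic conditions:
  client ∈ {android, api, web}: web is in the set → true
  internal user: yes → true
  rollout bucket ≥ 38: 57 ≥ 38 is true
  last request latency ≥ 1688 ms: 951 ≥ 1688 is false
  org on allow-list: yes → true
  plan = free: enterprise == free is false
  country ∈ {BR, CA}: FR is not in the set → false
  app build number ≥ 226: 545 ≥ 226 is true
  account age < 1776 days: 2991 < 1776 is false
  NOT user opted into beta: yes → false
  global kill-switch active: yes → true
  A/B group = control: control == control is true
  client ∈ {android, api}: web is not in the set → false
  account age ≥ 4568 days: 2991 ≥ 4568 is false
  plan ∈ {enterprise, free}: enterprise is in the set → true
Combine:
[1.1.1.1] true AND true = true
[1.1.1.2] true OR false = true
[1.1.1] exactly-one(true, true) = false
[1.1.2.1] true AND false = false
[1.1.2.2] false AND true = false
[1.1.2] false OR false = false
[1.1] false AND false = false
[1] NOT false = true
[2.1.1.1] false OR false = false
[2.1.1.2] exactly-one(true, true) = false
[2.1.1] false OR false = false
[2.1] NOT false = true
[2.2.1.1] true OR false = true
[2.2.1] NOT true = false
[2.2.2] false OR true = true
[2.2] false → true (antecedent false ⇒ implication holds) = true
[2] true AND true = true
[root] true AND true = true
Overall: true → enabled

Enabled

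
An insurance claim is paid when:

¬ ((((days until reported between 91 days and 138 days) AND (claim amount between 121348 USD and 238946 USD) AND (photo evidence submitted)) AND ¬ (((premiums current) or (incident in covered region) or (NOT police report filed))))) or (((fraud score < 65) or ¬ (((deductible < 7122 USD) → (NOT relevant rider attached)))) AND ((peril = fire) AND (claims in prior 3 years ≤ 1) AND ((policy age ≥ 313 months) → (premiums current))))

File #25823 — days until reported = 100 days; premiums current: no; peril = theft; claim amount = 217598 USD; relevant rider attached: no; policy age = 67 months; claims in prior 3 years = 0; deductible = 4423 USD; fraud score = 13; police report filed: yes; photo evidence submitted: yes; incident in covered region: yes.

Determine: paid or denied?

Atomic conditions:
  days until reported between 91 days and 138 days: 100 in [91, 138] is true
  claim amount between 121348 USD and 238946 USD: 217598 in [121348, 238946] is true
  photo evidence submitted: yes → true
  premiums current: no → false
  incident in covered region: yes → true
  NOT police report filed: yes → false
  fraud score < 65: 13 < 65 is true
  deductible < 7122 USD: 4423 < 7122 is true
  NOT relevant rider attached: no → true
  peril = fire: theft == fire is false
  claims in prior 3 years ≤ 1: 0 ≤ 1 is true
  policy age ≥ 313 months: 67 ≥ 313 is false
Combine:
[1.1.1] true AND true AND true = true
[1.1.2.1] false OR true OR false = true
[1.1.2] NOT true = false
[1.1] true AND false = false
[1] NOT false = true
[2.1.2.1] true → true = true
[2.1.2] NOT true = false
[2.1] true OR false = true
[2.2.3] false → false (antecedent false ⇒ implication holds) = true
[2.2] false AND true AND true = false
[2] true AND false = false
[root] true OR false = true
Overall: true → paid

Paid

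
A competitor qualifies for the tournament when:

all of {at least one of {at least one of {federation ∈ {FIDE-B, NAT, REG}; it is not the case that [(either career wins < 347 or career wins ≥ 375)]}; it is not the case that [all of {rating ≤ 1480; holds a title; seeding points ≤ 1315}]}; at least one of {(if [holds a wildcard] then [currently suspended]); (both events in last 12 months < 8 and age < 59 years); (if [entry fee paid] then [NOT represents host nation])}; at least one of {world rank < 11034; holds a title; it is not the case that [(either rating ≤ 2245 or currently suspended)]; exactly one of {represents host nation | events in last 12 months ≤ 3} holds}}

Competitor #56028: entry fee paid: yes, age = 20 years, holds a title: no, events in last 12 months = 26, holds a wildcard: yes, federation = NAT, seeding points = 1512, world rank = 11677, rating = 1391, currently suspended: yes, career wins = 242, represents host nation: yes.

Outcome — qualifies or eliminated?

Atomic conditions:
  federation ∈ {FIDE-B, NAT, REG}: NAT is in the set → true
  career wins < 347: 242 < 347 is true
  career wins ≥ 375: 242 ≥ 375 is false
  rating ≤ 1480: 1391 ≤ 1480 is true
  holds a title: no → false
  seeding points ≤ 1315: 1512 ≤ 1315 is false
  holds a wildcard: yes → true
  currently suspended: yes → true
  events in last 12 months < 8: 26 < 8 is false
  age < 59 years: 20 < 59 is true
  entry fee paid: yes → true
  NOT represents host nation: yes → false
  world rank < 11034: 11677 < 11034 is false
  rating ≤ 2245: 1391 ≤ 2245 is true
  represents host nation: yes → true
  events in last 12 months ≤ 3: 26 ≤ 3 is false
Combine:
[1.1.2.1] true OR false = true
[1.1.2] NOT true = false
[1.1] true OR false = true
[1.2.1] true AND false AND false = false
[1.2] NOT false = true
[1] true OR true = true
[2.1] true → true = true
[2.2] false AND true = false
[2.3] true → false = false
[2] true OR false OR false = true
[3.3.1] true OR true = true
[3.3] NOT true = false
[3.4] exactly-one(true, false) = true
[3] false OR false OR false OR true = true
[root] true AND true AND true = true
Overall: true → qualifies

Qualifies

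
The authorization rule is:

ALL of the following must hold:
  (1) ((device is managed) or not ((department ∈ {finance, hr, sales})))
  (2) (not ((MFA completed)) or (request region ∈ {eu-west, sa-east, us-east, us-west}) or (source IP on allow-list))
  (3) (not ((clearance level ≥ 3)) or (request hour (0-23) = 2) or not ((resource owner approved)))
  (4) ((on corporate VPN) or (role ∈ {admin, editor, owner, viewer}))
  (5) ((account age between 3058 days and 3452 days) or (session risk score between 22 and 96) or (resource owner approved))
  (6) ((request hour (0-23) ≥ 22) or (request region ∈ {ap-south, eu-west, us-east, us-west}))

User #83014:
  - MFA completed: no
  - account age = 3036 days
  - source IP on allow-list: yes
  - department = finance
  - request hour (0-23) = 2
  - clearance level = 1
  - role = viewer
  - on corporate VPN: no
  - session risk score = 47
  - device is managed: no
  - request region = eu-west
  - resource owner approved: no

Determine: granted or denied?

Atomic conditions:
  device is managed: no → false
  department ∈ {finance, hr, sales}: finance is in the set → true
  MFA completed: no → false
  request region ∈ {eu-west, sa-east, us-east, us-west}: eu-west is in the set → true
  source IP on allow-list: yes → true
  clearance level ≥ 3: 1 ≥ 3 is false
  request hour (0-23) = 2: 2 == 2 is true
  resource owner approved: no → false
  on corporate VPN: no → false
  role ∈ {admin, editor, owner, viewer}: viewer is in the set → true
  account age between 3058 days and 3452 days: 3036 in [3058, 3452] is false
  session risk score between 22 and 96: 47 in [22, 96] is true
  request hour (0-23) ≥ 22: 2 ≥ 22 is false
  request region ∈ {ap-south, eu-west, us-east, us-west}: eu-west is in the set → true
Combine:
[1.2] NOT true = false
[1] false OR false = false
[2.1] NOT false = true
[2] true OR true OR true = true
[3.1] NOT false = true
[3.3] NOT false = true
[3] true OR true OR true = true
[4] false OR true = true
[5] false OR true OR false = true
[6] false OR true = true
[root] false AND true AND true AND true AND true AND true = false
Overall: false → denied

Denied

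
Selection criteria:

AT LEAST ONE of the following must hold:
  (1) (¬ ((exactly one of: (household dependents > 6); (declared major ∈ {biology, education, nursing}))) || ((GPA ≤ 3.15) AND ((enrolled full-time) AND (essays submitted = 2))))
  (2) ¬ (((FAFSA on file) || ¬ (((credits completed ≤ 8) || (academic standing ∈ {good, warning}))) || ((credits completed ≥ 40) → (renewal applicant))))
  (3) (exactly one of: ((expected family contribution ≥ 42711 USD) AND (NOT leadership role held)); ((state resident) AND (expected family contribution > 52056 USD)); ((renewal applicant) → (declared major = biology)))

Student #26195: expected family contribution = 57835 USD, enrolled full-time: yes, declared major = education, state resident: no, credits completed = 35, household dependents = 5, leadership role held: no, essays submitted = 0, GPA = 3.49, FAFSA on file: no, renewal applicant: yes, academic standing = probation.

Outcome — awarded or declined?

Awarded

Atomic conditions:
  household dependents > 6: 5 > 6 is false
  declared major ∈ {biology, education, nursing}: education is in the set → true
  GPA ≤ 3.15: 3.49 ≤ 3.15 is false
  enrolled full-time: yes → true
  essays submitted = 2: 0 == 2 is false
  FAFSA on file: no → false
  credits completed ≤ 8: 35 ≤ 8 is false
  academic standing ∈ {good, warning}: probation is not in the set → false
  credits completed ≥ 40: 35 ≥ 40 is false
  renewal applicant: yes → true
  expected family contribution ≥ 42711 USD: 57835 ≥ 42711 is true
  NOT leadership role held: no → true
  state resident: no → false
  expected family contribution > 52056 USD: 57835 > 52056 is true
  declared major = biology: education == biology is false
Combine:
[1.1.1] exactly-one(false, true) = true
[1.1] NOT true = false
[1.2.2] true AND false = false
[1.2] false AND false = false
[1] false OR false = false
[2.1.2.1] false OR false = false
[2.1.2] NOT false = true
[2.1.3] false → true (antecedent false ⇒ implication holds) = true
[2.1] false OR true OR true = true
[2] NOT true = false
[3.1] true AND true = true
[3.2] false AND true = false
[3.3] true → false = false
[3] exactly-one(true, false, false) = true
[root] false OR false OR true = true
Overall: true → awarded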